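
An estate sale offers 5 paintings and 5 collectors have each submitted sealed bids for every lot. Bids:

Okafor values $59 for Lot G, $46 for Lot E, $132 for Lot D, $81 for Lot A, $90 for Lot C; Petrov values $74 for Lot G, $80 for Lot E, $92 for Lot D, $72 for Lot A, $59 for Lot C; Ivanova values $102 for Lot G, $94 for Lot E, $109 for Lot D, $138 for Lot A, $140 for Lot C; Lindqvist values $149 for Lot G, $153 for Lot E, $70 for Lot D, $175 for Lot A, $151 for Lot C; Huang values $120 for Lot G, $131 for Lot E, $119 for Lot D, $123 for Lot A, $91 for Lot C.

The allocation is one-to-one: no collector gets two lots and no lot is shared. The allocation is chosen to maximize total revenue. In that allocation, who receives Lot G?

Petrov receives Lot G.

This is the linear assignment problem.
Optimal: Okafor→Lot D ($132), Petrov→Lot G ($74), Ivanova→Lot C ($140), Lindqvist→Lot A ($175), Huang→Lot E ($131) — total 132+74+140+175+131 = $652.
Row-greedy (each collector in turn takes its best remaining lot) gives $647, worse by 5.
No other one-to-one assignment exceeds $652.
Petrov's own top lot is Lot D ($92), but forcing Petrov→Lot D and reassigning the rest optimally gives only $600 — worse by 52.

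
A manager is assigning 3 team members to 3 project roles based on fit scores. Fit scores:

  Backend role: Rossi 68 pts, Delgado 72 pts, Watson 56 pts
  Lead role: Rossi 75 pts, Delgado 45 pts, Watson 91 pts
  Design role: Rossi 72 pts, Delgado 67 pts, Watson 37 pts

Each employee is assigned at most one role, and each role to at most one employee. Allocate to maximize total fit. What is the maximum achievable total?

Treat this as an assignment problem: match each employee to one role.
Optimal: Rossi→Design role (72 pts), Delgado→Backend role (72 pts), Watson→Lead role (91 pts) — total 72+72+91 = 235 pts.
Row-greedy (each employee in turn takes its best remaining role) gives 184 pts, worse by 51.
Checked against all permutations: 235 pts is optimal.

Maximum total: 235 pts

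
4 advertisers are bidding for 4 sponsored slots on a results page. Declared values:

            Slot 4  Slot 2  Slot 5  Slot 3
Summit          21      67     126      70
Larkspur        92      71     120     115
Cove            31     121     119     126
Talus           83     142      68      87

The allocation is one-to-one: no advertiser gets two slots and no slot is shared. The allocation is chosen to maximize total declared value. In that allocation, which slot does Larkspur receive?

Larkspur receives Slot 4.

Optimal: Summit→Slot 5 ($126), Larkspur→Slot 4 ($92), Cove→Slot 3 ($126), Talus→Slot 2 ($142) — total 126+92+126+142 = $486.
Row-greedy (each advertiser in turn takes its best remaining slot) gives $445, worse by 41.
Next-best assignment: Summit→Slot 5, Larkspur→Slot 3, Cove→Slot 2, Talus→Slot 4 = $445.
Swapping Talus↔Summit (Talus→Slot 5 $68, Summit→Slot 2 $67) loses 133.
Checked against all permutations: $486 is optimal.
Larkspur's own top slot is Slot 5 ($120), but forcing Larkspur→Slot 5 and reassigning the rest optimally gives only $409 — worse by 77.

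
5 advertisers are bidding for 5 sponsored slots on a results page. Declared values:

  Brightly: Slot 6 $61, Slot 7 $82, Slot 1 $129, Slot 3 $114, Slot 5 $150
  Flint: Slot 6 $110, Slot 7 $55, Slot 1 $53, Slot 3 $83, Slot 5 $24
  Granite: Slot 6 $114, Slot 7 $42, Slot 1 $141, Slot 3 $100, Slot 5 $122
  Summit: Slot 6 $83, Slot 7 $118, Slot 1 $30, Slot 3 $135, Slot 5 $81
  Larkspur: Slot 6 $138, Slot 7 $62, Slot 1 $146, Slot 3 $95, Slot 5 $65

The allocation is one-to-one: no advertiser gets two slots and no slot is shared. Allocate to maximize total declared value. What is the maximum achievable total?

Maximum total: $630

Optimal: Brightly→Slot 5 ($150), Flint→Slot 3 ($83), Granite→Slot 1 ($141), Summit→Slot 7 ($118), Larkspur→Slot 6 ($138) — total 150+83+141+118+138 = $630.
Column-greedy (each slot in turn goes to its best remaining advertiser) gives $535, worse by 95.
No other one-to-one assignment exceeds $630.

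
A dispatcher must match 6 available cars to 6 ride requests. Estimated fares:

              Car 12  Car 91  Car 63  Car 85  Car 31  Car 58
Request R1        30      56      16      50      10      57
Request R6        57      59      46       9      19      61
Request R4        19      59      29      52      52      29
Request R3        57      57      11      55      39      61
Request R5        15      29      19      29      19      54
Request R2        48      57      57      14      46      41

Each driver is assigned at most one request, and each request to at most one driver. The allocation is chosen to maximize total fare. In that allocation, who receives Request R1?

Car 91 receives Request R1.

This is the linear assignment problem.
Optimal: Car 12→Request R6 ($57), Car 91→Request R1 ($56), Car 63→Request R2 ($57), Car 85→Request R3 ($55), Car 31→Request R4 ($52), Car 58→Request R5 ($54) — total 57+56+57+55+52+54 = $331.
Column-greedy (each request in turn goes to its best remaining driver) gives $290, worse by 41.
Swapping Car 91↔Car 58 (Car 91→Request R5 $29, Car 58→Request R1 $57) loses 24.
Checked against all permutations: $331 is optimal.
Car 91's own top request is Request R6 ($59), but forcing Car 91→Request R6 and reassigning the rest optimally gives only $329 — worse by 2.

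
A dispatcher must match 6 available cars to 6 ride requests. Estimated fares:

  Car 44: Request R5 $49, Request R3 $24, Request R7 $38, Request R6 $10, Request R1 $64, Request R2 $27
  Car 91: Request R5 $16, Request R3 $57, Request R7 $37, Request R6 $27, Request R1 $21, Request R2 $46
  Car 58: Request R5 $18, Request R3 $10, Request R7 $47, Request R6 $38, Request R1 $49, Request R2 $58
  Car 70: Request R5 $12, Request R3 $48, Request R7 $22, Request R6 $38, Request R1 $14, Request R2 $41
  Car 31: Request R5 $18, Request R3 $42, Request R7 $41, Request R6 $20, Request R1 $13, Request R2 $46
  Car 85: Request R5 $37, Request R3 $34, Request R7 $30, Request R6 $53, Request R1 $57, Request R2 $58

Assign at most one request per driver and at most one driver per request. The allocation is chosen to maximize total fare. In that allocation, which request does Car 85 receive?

Car 85 receives Request R1.

Optimal: Car 44→Request R5 ($49), Car 91→Request R3 ($57), Car 58→Request R2 ($58), Car 70→Request R6 ($38), Car 31→Request R7 ($41), Car 85→Request R1 ($57) — total 49+57+58+38+41+57 = $300.
Column-greedy (each request in turn goes to its best remaining driver) gives $266, worse by 34.
Next-best assignment: Car 44→Request R1, Car 91→Request R3, Car 58→Request R2, Car 70→Request R6, Car 31→Request R7, Car 85→Request R5 = $295.
Swapping Car 85↔Car 58 (Car 85→Request R2 $58, Car 58→Request R1 $49) loses 8.
Car 85's own top request is Request R2 ($58), but forcing Car 85→Request R2 and reassigning the rest optimally gives only $292 — worse by 8.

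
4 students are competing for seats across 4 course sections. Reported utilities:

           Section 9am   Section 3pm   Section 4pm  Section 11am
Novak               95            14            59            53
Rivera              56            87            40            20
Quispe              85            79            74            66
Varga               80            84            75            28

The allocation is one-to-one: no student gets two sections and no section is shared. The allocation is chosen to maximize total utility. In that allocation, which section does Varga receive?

Varga receives Section 4pm.

Treat this as an assignment problem: match each student to one section.
Optimal: Novak→Section 9am (95 points), Rivera→Section 3pm (87 points), Quispe→Section 11am (66 points), Varga→Section 4pm (75 points) — total 95+87+66+75 = 323 points.
Next-best assignment: Novak→Section 11am, Rivera→Section 3pm, Quispe→Section 9am, Varga→Section 4pm = 300 points.
Varga's own top section is Section 3pm (84 points), but forcing Varga→Section 3pm and reassigning the rest optimally gives only 285 points — worse by 38.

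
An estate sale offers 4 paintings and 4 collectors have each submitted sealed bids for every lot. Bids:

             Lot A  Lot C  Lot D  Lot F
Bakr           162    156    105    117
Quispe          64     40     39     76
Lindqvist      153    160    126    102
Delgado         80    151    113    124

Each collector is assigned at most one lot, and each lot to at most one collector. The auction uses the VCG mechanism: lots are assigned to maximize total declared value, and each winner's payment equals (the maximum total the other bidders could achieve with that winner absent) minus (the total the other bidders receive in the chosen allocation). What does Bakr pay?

Bakr pays $27.

Efficient allocation: Bakr→Lot A ($162), Quispe→Lot F ($76), Lindqvist→Lot D ($126), Delgado→Lot C ($151); total welfare W = $515.
Bakr receives Lot A at value $162, so the others get W − 162 = $353.
Without Bakr: best allocation of the remaining 3 bidders over all 4 lots is Quispe→Lot F ($76), Lindqvist→Lot A ($153), Delgado→Lot C ($151), total $380.
VCG payment = (others' best without Bakr) − (others' welfare with Bakr) = 380 − 353 = $27.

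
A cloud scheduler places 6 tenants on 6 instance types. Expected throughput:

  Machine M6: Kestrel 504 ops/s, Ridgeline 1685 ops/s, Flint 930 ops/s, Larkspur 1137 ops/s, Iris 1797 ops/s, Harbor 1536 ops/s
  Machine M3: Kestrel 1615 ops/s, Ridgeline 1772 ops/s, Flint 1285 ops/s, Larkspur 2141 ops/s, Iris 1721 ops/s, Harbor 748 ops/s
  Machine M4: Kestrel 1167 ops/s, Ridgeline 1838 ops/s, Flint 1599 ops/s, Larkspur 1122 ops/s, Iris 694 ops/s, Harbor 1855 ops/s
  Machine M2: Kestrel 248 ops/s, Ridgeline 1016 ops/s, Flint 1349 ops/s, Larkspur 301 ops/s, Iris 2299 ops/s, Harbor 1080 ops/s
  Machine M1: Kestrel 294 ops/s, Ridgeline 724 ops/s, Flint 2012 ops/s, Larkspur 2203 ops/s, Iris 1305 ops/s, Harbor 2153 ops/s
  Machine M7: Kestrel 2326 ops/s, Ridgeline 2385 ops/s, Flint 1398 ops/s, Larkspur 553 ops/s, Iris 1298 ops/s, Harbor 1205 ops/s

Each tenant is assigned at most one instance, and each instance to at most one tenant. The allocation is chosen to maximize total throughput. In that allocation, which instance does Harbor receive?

This is a one-to-one assignment (maximum-weight bipartite matching).
Optimal: Kestrel→Machine M7 (2326 ops/s), Ridgeline→Machine M6 (1685 ops/s), Flint→Machine M1 (2012 ops/s), Larkspur→Machine M3 (2141 ops/s), Iris→Machine M2 (2299 ops/s), Harbor→Machine M4 (1855 ops/s) — total 2326+1685+2012+2141+2299+1855 = 12318 ops/s.
Next-best assignment: Kestrel→Machine M7, Ridgeline→Machine M6, Flint→Machine M4, Larkspur→Machine M3, Iris→Machine M2, Harbor→Machine M1 = 12203 ops/s.
Swapping Larkspur↔Iris (Larkspur→Machine M2 301 ops/s, Iris→Machine M3 1721 ops/s) loses 2418.
Every other assignment is strictly worse.
Harbor's own top instance is Machine M1 (2153 ops/s), but forcing Harbor→Machine M1 and reassigning the rest optimally gives only 12203 ops/s — worse by 115.

Harbor receives Machine M4.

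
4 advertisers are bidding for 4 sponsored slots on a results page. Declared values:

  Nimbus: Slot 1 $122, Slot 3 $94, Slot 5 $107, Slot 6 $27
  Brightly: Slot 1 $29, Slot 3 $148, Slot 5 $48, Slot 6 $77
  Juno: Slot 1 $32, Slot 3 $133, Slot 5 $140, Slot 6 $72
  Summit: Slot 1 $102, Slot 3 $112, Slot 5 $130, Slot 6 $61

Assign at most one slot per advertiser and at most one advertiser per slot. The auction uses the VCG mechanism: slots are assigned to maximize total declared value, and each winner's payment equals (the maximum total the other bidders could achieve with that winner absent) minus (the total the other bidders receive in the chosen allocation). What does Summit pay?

Efficient allocation: Nimbus→Slot 1 ($122), Brightly→Slot 3 ($148), Juno→Slot 6 ($72), Summit→Slot 5 ($130); total welfare W = $472.
Summit receives Slot 5 at value $130, so the others get W − 130 = $342.
Without Summit: best allocation of the remaining 3 bidders over all 4 slots is Nimbus→Slot 1 ($122), Brightly→Slot 3 ($148), Juno→Slot 5 ($140), total $410.
VCG payment = (others' best without Summit) − (others' welfare with Summit) = 410 − 342 = $68.

Summit pays $68.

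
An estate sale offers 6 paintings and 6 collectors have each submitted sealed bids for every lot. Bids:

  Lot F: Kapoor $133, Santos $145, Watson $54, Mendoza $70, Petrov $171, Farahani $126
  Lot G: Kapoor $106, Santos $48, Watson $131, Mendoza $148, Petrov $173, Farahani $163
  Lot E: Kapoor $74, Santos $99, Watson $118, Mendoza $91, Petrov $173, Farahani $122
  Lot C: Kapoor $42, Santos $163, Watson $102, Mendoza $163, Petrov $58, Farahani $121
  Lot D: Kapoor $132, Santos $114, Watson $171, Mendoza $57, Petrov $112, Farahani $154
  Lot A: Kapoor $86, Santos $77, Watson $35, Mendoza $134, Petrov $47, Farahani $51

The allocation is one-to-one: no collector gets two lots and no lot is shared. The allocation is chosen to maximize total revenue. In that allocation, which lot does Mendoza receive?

Optimal: Kapoor→Lot F ($133), Santos→Lot C ($163), Watson→Lot D ($171), Mendoza→Lot A ($134), Petrov→Lot E ($173), Farahani→Lot G ($163) — total 133+163+171+134+173+163 = $937.
Column-greedy (each lot in turn goes to its best remaining collector) gives $881, worse by 56.
Next-best assignment: Kapoor→Lot A, Santos→Lot F, Watson→Lot D, Mendoza→Lot C, Petrov→Lot E, Farahani→Lot G = $901.
Swapping Mendoza↔Farahani (Mendoza→Lot G $148, Farahani→Lot A $51) loses 98.
Every other assignment is strictly worse.
Mendoza's own top lot is Lot C ($163), but forcing Mendoza→Lot C and reassigning the rest optimally gives only $901 — worse by 36.

Mendoza receives Lot A.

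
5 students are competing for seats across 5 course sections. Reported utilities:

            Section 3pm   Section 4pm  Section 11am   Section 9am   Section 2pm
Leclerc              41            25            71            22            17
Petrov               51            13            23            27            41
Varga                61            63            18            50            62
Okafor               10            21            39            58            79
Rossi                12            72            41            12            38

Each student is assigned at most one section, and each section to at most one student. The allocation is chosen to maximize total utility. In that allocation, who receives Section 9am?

Optimal: Leclerc→Section 11am (71 points), Petrov→Section 3pm (51 points), Varga→Section 9am (50 points), Okafor→Section 2pm (79 points), Rossi→Section 4pm (72 points) — total 71+51+50+79+72 = 323 points.
Row-greedy (each student in turn takes its best remaining section) gives 276 points, worse by 47.
Next-best assignment: Leclerc→Section 11am, Petrov→Section 3pm, Varga→Section 2pm, Okafor→Section 9am, Rossi→Section 4pm = 314 points.
Checked against all permutations: 323 points is optimal.
Varga's own top section is Section 4pm (63 points), but forcing Varga→Section 4pm and reassigning the rest optimally gives only 281 points — worse by 42.

Varga receives Section 9am.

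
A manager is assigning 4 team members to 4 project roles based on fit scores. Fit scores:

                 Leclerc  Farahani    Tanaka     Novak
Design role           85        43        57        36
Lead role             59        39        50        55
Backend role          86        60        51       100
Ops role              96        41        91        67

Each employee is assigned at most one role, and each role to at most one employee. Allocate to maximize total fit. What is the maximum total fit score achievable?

Optimal: Leclerc→Design role (85 pts), Farahani→Lead role (39 pts), Tanaka→Ops role (91 pts), Novak→Backend role (100 pts) — total 85+39+91+100 = 315 pts.
Column-greedy (each role in turn goes to its best remaining employee) gives 291 pts, worse by 24.

Maximum total: 315 pts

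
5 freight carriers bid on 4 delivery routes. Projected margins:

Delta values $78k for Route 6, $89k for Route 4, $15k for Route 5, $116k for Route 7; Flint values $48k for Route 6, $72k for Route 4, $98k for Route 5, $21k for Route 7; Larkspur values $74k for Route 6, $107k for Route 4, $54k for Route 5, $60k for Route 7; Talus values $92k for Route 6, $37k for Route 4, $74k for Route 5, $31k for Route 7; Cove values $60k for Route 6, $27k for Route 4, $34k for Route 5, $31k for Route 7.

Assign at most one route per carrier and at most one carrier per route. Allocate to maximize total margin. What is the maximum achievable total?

Optimal: Talus→Route 6 ($92k), Larkspur→Route 4 ($107k), Flint→Route 5 ($98k), Delta→Route 7 ($116k) — total 92+107+98+116 = $413k.
Swapping Larkspur↔Talus (Larkspur→Route 6 $74k, Talus→Route 4 $37k) loses 88.
No other one-to-one assignment exceeds $413k.

Max total: $413k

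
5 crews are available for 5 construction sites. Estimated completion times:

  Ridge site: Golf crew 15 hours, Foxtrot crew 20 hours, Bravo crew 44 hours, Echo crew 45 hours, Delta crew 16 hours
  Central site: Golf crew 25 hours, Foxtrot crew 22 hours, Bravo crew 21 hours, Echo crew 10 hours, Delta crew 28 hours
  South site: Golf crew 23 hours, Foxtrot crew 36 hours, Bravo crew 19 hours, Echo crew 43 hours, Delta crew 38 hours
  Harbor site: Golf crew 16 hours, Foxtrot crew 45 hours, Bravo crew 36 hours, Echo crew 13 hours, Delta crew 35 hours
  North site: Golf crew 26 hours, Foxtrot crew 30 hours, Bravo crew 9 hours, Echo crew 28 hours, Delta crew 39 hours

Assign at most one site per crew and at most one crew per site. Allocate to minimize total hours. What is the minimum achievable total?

Minimum total: 83 hours

Optimal: Golf crew→South site (23 hours), Foxtrot crew→Central site (22 hours), Bravo crew→North site (9 hours), Echo crew→Harbor site (13 hours), Delta crew→Ridge site (16 hours) — total 23+22+9+13+16 = 83 hours.
Row-greedy (each crew in turn takes its cheapest remaining site) gives 97 hours, worse by 14.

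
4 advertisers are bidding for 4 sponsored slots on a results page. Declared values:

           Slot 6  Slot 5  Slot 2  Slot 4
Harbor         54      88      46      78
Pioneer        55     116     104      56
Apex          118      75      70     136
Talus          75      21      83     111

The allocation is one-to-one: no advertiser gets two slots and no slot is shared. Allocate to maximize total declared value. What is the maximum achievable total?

Max total: $421

Optimal: Harbor→Slot 5 ($88), Pioneer→Slot 2 ($104), Apex→Slot 6 ($118), Talus→Slot 4 ($111) — total 88+104+118+111 = $421.
Row-greedy (each advertiser in turn takes its best remaining slot) gives $403, worse by 18.
Swapping Talus↔Harbor (Talus→Slot 5 $21, Harbor→Slot 4 $78) loses 100.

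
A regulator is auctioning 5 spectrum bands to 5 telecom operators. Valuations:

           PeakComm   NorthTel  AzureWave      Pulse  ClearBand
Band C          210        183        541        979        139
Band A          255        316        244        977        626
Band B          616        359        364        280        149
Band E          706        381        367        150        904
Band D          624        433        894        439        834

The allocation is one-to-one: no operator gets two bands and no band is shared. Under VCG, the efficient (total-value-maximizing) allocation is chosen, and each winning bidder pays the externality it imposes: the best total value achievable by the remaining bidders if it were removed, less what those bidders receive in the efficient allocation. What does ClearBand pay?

ClearBand pays $133M.

Efficient allocation: PeakComm→Band B ($616M), NorthTel→Band A ($316M), AzureWave→Band D ($894M), Pulse→Band C ($979M), ClearBand→Band E ($904M); total welfare W = $3709M.
ClearBand receives Band E at value $904M, so the others get W − 904 = $2805M.
Without ClearBand: best allocation of the remaining 4 bidders over all 5 bands is PeakComm→Band E ($706M), NorthTel→Band B ($359M), AzureWave→Band D ($894M), Pulse→Band C ($979M), total $2938M.
VCG payment = (others' best without ClearBand) − (others' welfare with ClearBand) = 2938 − 2805 = $133M.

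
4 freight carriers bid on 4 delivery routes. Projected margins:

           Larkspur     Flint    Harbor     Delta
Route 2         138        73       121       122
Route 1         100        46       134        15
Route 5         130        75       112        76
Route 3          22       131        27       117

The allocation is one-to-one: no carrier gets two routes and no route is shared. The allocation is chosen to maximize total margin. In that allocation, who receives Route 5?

Optimal: Larkspur→Route 5 ($130k), Flint→Route 3 ($131k), Harbor→Route 1 ($134k), Delta→Route 2 ($122k) — total 130+131+134+122 = $517k.
Next-best assignment: Larkspur→Route 2, Flint→Route 3, Harbor→Route 1, Delta→Route 5 = $479k.
No other one-to-one assignment exceeds $517k.
Larkspur's own top route is Route 2 ($138k), but forcing Larkspur→Route 2 and reassigning the rest optimally gives only $479k — worse by 38.

Larkspur receives Route 5.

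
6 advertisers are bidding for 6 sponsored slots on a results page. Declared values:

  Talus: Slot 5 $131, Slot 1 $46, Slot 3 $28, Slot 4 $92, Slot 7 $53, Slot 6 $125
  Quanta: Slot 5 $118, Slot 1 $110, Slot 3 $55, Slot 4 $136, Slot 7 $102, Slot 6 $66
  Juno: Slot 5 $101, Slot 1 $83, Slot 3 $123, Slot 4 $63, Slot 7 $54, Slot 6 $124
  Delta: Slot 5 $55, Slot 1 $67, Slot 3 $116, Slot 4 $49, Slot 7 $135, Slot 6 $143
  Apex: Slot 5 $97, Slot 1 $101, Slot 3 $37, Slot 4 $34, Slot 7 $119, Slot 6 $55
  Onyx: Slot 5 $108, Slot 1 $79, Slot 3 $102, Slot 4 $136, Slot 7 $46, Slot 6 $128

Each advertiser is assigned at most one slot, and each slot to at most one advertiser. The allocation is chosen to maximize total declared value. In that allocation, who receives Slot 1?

Optimal: Talus→Slot 5 ($131), Quanta→Slot 1 ($110), Juno→Slot 3 ($123), Delta→Slot 6 ($143), Apex→Slot 7 ($119), Onyx→Slot 4 ($136) — total 131+110+123+143+119+136 = $762.
Column-greedy (each slot in turn goes to its best remaining advertiser) gives $690, worse by 72.
Checked against all permutations: $762 is optimal.
Quanta's own top slot is Slot 4 ($136), but forcing Quanta→Slot 4 and reassigning the rest optimally gives only $754 — worse by 8.

Quanta receives Slot 1.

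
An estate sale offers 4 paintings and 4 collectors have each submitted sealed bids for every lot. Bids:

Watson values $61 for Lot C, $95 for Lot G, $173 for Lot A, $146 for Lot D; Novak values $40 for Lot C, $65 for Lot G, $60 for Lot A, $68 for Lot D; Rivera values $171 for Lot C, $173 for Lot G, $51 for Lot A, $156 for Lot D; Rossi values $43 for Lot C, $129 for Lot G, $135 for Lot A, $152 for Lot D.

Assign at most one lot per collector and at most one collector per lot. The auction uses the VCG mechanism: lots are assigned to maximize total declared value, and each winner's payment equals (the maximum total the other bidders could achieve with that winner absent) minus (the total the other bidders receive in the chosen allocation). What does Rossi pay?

Rossi pays $5.

Efficient allocation: Watson→Lot A ($173), Novak→Lot G ($65), Rivera→Lot C ($171), Rossi→Lot D ($152); total welfare W = $561.
Rossi receives Lot D at value $152, so the others get W − 152 = $409.
Without Rossi: best allocation of the remaining 3 bidders over all 4 lots is Watson→Lot A ($173), Novak→Lot D ($68), Rivera→Lot G ($173), total $414.
VCG payment = (others' best without Rossi) − (others' welfare with Rossi) = 414 − 409 = $5.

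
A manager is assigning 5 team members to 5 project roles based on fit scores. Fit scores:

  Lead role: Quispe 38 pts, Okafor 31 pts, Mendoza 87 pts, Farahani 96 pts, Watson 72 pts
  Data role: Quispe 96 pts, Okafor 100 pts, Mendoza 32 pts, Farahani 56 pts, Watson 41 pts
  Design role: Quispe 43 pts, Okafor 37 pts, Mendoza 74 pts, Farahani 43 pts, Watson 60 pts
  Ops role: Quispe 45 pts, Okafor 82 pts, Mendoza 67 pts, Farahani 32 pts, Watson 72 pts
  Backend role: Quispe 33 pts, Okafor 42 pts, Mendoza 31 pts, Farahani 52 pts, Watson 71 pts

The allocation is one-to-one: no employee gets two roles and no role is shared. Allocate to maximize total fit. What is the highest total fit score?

Optimal: Quispe→Data role (96 pts), Okafor→Ops role (82 pts), Mendoza→Design role (74 pts), Farahani→Lead role (96 pts), Watson→Backend role (71 pts) — total 96+82+74+96+71 = 419 pts.
Next-best assignment: Quispe→Ops role, Okafor→Data role, Mendoza→Design role, Farahani→Lead role, Watson→Backend role = 386 pts.
Swapping Mendoza↔Farahani (Mendoza→Lead role 87 pts, Farahani→Design role 43 pts) loses 40.

Maximum total: 419 pts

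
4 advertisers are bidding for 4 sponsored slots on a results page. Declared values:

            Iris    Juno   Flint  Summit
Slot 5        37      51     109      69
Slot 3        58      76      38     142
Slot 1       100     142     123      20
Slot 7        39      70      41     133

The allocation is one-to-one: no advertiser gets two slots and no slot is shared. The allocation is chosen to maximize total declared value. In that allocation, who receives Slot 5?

Optimal: Iris→Slot 3 ($58), Juno→Slot 1 ($142), Flint→Slot 5 ($109), Summit→Slot 7 ($133) — total 58+142+109+133 = $442.
Max-entry greedy (repeatedly take the single best remaining cell) gives $432, worse by 10.
Flint's own top slot is Slot 1 ($123), but forcing Flint→Slot 1 and reassigning the rest optimally gives only $372 — worse by 70.

Flint receives Slot 5.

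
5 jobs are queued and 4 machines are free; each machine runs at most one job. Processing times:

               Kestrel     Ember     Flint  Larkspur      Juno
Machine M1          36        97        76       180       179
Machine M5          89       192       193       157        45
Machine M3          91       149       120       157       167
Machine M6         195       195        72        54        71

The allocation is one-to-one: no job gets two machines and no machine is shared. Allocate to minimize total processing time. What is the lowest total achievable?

Min total: 255 min

Optimal: Kestrel→Machine M1 (36 min), Juno→Machine M5 (45 min), Flint→Machine M3 (120 min), Larkspur→Machine M6 (54 min) — total 36+45+120+54 = 255 min.
Row-greedy (each job in turn takes its cheapest remaining machine) gives 414 min, worse by 159.
Next-best assignment: Flint→Machine M1, Juno→Machine M5, Kestrel→Machine M3, Larkspur→Machine M6 = 266 min.
Swapping Juno↔Larkspur (Juno→Machine M6 71 min, Larkspur→Machine M5 157 min) adds 129.
Checked against all permutations: 255 min is optimal.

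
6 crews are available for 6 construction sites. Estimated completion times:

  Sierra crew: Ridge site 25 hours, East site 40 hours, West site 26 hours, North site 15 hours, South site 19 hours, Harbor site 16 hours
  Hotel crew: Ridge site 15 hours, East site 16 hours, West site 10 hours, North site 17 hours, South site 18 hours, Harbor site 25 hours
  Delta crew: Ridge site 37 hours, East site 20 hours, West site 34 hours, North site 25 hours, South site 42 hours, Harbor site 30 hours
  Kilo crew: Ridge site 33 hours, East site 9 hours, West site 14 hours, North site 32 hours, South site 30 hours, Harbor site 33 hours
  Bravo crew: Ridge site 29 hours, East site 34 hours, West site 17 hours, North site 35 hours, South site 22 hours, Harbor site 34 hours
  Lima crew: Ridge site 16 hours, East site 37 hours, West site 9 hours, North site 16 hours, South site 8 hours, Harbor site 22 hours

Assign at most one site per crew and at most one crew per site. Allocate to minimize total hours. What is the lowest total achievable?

This is the linear assignment problem.
Optimal: Sierra crew→Harbor site (16 hours), Hotel crew→Ridge site (15 hours), Delta crew→North site (25 hours), Kilo crew→East site (9 hours), Bravo crew→West site (17 hours), Lima crew→South site (8 hours) — total 16+15+25+9+17+8 = 90 hours.
Next-best assignment: Sierra crew→North site, Hotel crew→Ridge site, Delta crew→Harbor site, Kilo crew→East site, Bravo crew→West site, Lima crew→South site = 94 hours.
Checked against all permutations: 90 hours is optimal.

Minimum total: 90 hours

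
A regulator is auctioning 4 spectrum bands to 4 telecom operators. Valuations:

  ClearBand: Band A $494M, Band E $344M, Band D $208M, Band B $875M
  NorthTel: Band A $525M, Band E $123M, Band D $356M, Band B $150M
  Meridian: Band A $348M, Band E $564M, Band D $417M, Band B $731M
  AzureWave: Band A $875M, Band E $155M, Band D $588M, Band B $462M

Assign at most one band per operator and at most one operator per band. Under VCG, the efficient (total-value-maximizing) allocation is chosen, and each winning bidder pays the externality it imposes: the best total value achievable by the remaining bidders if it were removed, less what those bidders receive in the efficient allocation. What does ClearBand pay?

Efficient allocation: ClearBand→Band B ($875M), NorthTel→Band D ($356M), Meridian→Band E ($564M), AzureWave→Band A ($875M); total welfare W = $2670M.
ClearBand receives Band B at value $875M, so the others get W − 875 = $1795M.
Without ClearBand: best allocation of the remaining 3 bidders over all 4 bands is NorthTel→Band D ($356M), Meridian→Band B ($731M), AzureWave→Band A ($875M), total $1962M.
VCG payment = (others' best without ClearBand) − (others' welfare with ClearBand) = 1962 − 1795 = $167M.

ClearBand pays $167M.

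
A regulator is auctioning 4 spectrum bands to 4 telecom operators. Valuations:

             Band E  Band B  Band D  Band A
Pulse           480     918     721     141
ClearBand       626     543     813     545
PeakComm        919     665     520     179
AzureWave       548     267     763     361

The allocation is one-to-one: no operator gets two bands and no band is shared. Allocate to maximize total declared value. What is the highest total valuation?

Optimal: Pulse→Band B ($918M), ClearBand→Band A ($545M), PeakComm→Band E ($919M), AzureWave→Band D ($763M) — total 918+545+919+763 = $3145M.
Swapping PeakComm↔Pulse (PeakComm→Band B $665M, Pulse→Band E $480M) loses 692.
Every other assignment is strictly worse.

Maximum total: $3145M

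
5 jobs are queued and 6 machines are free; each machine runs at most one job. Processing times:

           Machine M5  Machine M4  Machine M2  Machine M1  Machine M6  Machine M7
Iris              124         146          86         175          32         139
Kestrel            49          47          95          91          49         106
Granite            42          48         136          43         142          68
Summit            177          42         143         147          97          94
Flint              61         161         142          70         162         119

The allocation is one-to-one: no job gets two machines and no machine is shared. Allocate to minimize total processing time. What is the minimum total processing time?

Minimum total: 261 min

This is a one-to-one assignment (minimum-cost bipartite matching).
Optimal: Iris→Machine M6 (32 min), Kestrel→Machine M5 (49 min), Granite→Machine M7 (68 min), Summit→Machine M4 (42 min), Flint→Machine M1 (70 min) — total 32+49+68+42+70 = 261 min.
Row-greedy (each job in turn takes its cheapest remaining machine) gives 285 min, worse by 24.
Next-best assignment: Iris→Machine M6, Kestrel→Machine M2, Granite→Machine M1, Summit→Machine M4, Flint→Machine M5 = 273 min.
Every other assignment is strictly worse.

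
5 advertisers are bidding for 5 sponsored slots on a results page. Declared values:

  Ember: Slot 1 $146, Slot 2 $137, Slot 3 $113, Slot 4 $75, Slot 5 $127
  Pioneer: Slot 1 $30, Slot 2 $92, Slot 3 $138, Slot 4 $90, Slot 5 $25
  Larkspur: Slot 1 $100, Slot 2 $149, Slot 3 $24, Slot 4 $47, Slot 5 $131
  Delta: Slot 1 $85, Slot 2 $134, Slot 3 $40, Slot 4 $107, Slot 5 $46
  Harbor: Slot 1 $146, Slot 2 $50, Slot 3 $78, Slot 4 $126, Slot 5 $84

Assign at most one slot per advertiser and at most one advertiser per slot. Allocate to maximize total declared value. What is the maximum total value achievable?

Max total: $675

Treat this as an assignment problem: match each advertiser to one slot.
Optimal: Ember→Slot 1 ($146), Pioneer→Slot 3 ($138), Larkspur→Slot 5 ($131), Delta→Slot 2 ($134), Harbor→Slot 4 ($126) — total 146+138+131+134+126 = $675.
Row-greedy (each advertiser in turn takes its best remaining slot) gives $624, worse by 51.
Swapping Harbor↔Ember (Harbor→Slot 1 $146, Ember→Slot 4 $75) loses 51.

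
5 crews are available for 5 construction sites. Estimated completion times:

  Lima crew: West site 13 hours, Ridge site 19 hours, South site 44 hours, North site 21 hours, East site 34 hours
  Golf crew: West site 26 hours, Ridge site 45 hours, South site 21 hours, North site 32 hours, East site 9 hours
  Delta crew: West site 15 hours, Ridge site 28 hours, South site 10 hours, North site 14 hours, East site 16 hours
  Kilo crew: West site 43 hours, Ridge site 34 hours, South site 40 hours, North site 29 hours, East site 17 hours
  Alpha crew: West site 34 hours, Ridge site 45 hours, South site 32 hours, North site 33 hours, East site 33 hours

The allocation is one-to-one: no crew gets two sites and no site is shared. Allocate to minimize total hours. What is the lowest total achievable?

Min total: 99 hours

Optimal: Lima crew→West site (13 hours), Golf crew→East site (9 hours), Delta crew→South site (10 hours), Kilo crew→Ridge site (34 hours), Alpha crew→North site (33 hours) — total 13+9+10+34+33 = 99 hours.
Row-greedy (each crew in turn takes its cheapest remaining site) gives 106 hours, worse by 7.
No other one-to-one assignment undercuts 99 hours.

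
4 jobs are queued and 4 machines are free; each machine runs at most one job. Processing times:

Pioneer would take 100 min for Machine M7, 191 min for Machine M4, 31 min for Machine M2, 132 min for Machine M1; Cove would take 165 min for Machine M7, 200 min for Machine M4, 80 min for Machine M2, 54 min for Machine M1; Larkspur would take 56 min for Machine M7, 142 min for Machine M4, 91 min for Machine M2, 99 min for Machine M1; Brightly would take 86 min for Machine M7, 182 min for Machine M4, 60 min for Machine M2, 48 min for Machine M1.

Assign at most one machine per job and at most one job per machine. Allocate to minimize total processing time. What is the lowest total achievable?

Min total: 313 min

Optimal: Pioneer→Machine M2 (31 min), Cove→Machine M1 (54 min), Larkspur→Machine M4 (142 min), Brightly→Machine M7 (86 min) — total 31+54+142+86 = 313 min.
Column-greedy (each machine in turn goes to its cheapest remaining job) gives 323 min, worse by 10.
Next-best assignment: Pioneer→Machine M2, Cove→Machine M1, Larkspur→Machine M7, Brightly→Machine M4 = 323 min.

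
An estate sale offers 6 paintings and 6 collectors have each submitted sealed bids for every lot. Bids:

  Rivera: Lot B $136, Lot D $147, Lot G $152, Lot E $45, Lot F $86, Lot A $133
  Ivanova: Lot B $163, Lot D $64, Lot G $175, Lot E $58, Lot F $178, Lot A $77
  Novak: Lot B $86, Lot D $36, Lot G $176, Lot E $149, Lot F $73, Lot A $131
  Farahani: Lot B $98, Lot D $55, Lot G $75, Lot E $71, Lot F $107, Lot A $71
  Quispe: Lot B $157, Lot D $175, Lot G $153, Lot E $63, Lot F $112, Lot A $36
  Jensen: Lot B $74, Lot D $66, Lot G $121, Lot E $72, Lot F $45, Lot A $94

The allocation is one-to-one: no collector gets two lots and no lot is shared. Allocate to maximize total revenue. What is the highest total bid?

Max total: $854

Optimal: Rivera→Lot A ($133), Ivanova→Lot F ($178), Novak→Lot E ($149), Farahani→Lot B ($98), Quispe→Lot D ($175), Jensen→Lot G ($121) — total 133+178+149+98+175+121 = $854.
Column-greedy (each lot in turn goes to its best remaining collector) gives $826, worse by 28.
Swapping Farahani↔Novak (Farahani→Lot E $71, Novak→Lot B $86) loses 90.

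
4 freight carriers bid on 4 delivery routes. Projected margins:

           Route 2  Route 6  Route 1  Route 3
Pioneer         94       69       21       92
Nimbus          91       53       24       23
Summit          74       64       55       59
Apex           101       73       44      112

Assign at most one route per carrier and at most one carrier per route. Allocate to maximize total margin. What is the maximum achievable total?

Treat this as an assignment problem: match each carrier to one route.
Optimal: Pioneer→Route 6 ($69k), Nimbus→Route 2 ($91k), Summit→Route 1 ($55k), Apex→Route 3 ($112k) — total 69+91+55+112 = $327k.
Max-entry greedy (repeatedly take the single best remaining cell) gives $294k, worse by 33.
Next-best assignment: Pioneer→Route 2, Nimbus→Route 6, Summit→Route 1, Apex→Route 3 = $314k.
Swapping Nimbus↔Apex (Nimbus→Route 3 $23k, Apex→Route 2 $101k) loses 79.
No other one-to-one assignment exceeds $327k.

Max total: $327k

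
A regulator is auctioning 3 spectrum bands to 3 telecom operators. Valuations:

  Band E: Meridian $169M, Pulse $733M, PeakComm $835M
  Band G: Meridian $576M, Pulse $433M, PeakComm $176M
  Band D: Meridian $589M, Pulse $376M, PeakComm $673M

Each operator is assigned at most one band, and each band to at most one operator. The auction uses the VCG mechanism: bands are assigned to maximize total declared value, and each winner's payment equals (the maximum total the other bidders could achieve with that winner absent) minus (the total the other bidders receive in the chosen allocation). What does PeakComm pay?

PeakComm pays $13M.

Efficient allocation: Meridian→Band G ($576M), Pulse→Band E ($733M), PeakComm→Band D ($673M); total welfare W = $1982M.
PeakComm receives Band D at value $673M, so the others get W − 673 = $1309M.
Without PeakComm: best allocation of the remaining 2 bidders over all 3 bands is Meridian→Band D ($589M), Pulse→Band E ($733M), total $1322M.
VCG payment = (others' best without PeakComm) − (others' welfare with PeakComm) = 1322 − 1309 = $13M.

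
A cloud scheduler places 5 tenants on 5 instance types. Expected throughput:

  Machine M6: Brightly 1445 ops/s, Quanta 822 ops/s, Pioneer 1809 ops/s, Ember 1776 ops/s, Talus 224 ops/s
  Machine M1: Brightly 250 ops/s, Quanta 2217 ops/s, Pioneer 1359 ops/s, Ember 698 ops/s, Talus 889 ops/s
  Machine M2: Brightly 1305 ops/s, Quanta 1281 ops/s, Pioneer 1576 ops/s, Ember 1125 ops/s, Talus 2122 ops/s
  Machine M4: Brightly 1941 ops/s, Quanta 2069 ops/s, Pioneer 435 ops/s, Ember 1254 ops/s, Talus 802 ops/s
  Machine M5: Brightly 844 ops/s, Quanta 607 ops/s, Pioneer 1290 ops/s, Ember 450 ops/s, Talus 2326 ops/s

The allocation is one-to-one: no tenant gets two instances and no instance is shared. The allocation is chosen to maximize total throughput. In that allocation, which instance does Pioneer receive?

Pioneer receives Machine M2.

This is a one-to-one assignment (maximum-weight bipartite matching).
Optimal: Brightly→Machine M4 (1941 ops/s), Quanta→Machine M1 (2217 ops/s), Pioneer→Machine M2 (1576 ops/s), Ember→Machine M6 (1776 ops/s), Talus→Machine M5 (2326 ops/s) — total 1941+2217+1576+1776+2326 = 9836 ops/s.
Row-greedy (each tenant in turn takes its best remaining instance) gives 9418 ops/s, worse by 418.
Pioneer's own top instance is Machine M6 (1809 ops/s), but forcing Pioneer→Machine M6 and reassigning the rest optimally gives only 9418 ops/s — worse by 418.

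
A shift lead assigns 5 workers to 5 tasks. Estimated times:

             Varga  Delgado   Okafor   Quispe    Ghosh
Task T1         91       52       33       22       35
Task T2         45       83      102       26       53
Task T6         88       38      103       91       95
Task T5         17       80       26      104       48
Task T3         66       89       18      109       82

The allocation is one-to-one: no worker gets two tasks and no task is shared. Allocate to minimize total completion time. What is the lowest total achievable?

Min total: 134 min

Optimal: Varga→Task T5 (17 min), Delgado→Task T6 (38 min), Okafor→Task T3 (18 min), Quispe→Task T2 (26 min), Ghosh→Task T1 (35 min) — total 17+38+18+26+35 = 134 min.
Row-greedy (each worker in turn takes its cheapest remaining task) gives 148 min, worse by 14.
Next-best assignment: Varga→Task T5, Delgado→Task T6, Okafor→Task T3, Quispe→Task T1, Ghosh→Task T2 = 148 min.
Checked against all permutations: 134 min is optimal.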